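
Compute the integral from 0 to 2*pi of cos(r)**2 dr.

pi

Use the identity cos^2(r) = (1 + cos(2*r))/2.
An antiderivative is F(r) = r/2 + sin(2*r)/4.
Then F(2*pi) - F(0) = (pi) - (0) = pi.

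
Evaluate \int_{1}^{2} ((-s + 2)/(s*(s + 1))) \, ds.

log(32/27)

Factor the denominator: s**2 + s = (s + 1)s.
Partial fractions: (-s + 2)/(s*(s + 1)) = -3/(s + 1) + 2/s.
An antiderivative is F(s) = 2*log(s) - 3*log(s + 1).
Then F(2) - F(1) = (log(4/27)) - (-log(8)) = log(32/27).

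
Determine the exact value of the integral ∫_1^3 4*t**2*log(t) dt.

Integrate by parts once (u = ln t, dv = 4*t**2 dt).
An antiderivative is F(t) = 4*t**3*(3*log(t) - 1)/9.
Then F(3) - F(1) = (-12 + 36*log(3)) - (-4/9) = -104/9 + 36*log(3).

-104/9 + 36*log(3)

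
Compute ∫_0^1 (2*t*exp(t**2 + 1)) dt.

Let u = t**2 + 1, so du = 2*t dt. When t = 0, u = 1; when t = 1, u = 2.
The integral becomes ∫ exp(u) du from 1 to 2, with antiderivative exp(u).
Back in t: F(t) = exp(t**2 + 1).
Then F(1) - F(0) = (exp(2)) - (exp(1)) = -exp(1) + exp(2).

-exp(1) + exp(2)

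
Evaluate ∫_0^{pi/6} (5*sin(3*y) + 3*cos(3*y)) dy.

An antiderivative is F(y) = sin(3*y) - 5*cos(3*y)/3.
Then F(pi/6) - F(0) = (1) - (-5/3) = 8/3.

8/3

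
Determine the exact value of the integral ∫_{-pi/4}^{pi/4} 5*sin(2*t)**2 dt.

5*pi/4

Use the identity sin^2(2*t) = (1 - cos(4*t))/2.
An antiderivative is F(t) = 5*t/2 - 5*sin(4*t)/8.
Then F(pi/4) - F(-pi/4) = (5*pi/8) - (-5*pi/8) = 5*pi/4.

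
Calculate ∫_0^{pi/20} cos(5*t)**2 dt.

Use the identity cos^2(5*t) = (1 + cos(10*t))/2.
An antiderivative is F(t) = t/2 + sin(10*t)/20.
Then F(pi/20) - F(0) = (1/20 + pi/40) - (0) = 1/20 + pi/40.

1/20 + pi/40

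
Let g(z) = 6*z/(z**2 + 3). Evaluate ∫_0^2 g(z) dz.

-3*log(3) + 3*log(7)

Let u = z**2 + 3, so du = 2*z dz. When z = 0, u = 3; when z = 2, u = 7.
The integral becomes 3·∫ 1/u du from 3 to 7, with antiderivative 3*log(u).
Back in z: F(z) = 3*log(z**2 + 3).
Then F(2) - F(0) = (3*log(7)) - (log(27)) = -3*log(3) + 3*log(7).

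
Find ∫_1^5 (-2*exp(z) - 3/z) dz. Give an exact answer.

-2*exp(5) - 3*log(5) + 2*exp(1)

An antiderivative is F(z) = -2*exp(z) - 3*log(z).
Then F(5) - F(1) = (-2*exp(5) - 3*log(5)) - (-2*exp(1)) = -2*exp(5) - 3*log(5) + 2*exp(1).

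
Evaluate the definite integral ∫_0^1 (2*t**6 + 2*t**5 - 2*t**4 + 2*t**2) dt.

31/35

By the power rule, an antiderivative is F(t) = 2*t**7/7 + t**6/3 - 2*t**5/5 + 2*t**3/3.
Then F(1) - F(0) = (31/35) - (0) = 31/35.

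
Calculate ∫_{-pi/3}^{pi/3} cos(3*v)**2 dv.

pi/3

Use the identity cos^2(3*v) = (1 + cos(6*v))/2.
An antiderivative is F(v) = v/2 + sin(6*v)/12.
Then F(pi/3) - F(-pi/3) = (pi/6) - (-pi/6) = pi/3.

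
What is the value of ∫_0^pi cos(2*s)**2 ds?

pi/2

Use the identity cos^2(2*s) = (1 + cos(4*s))/2.
An antiderivative is F(s) = s/2 + sin(4*s)/8.
Then F(pi) - F(0) = (pi/2) - (0) = pi/2.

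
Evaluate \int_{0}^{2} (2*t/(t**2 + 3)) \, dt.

Let u = t**2 + 3, so du = 2*t dt. When t = 0, u = 3; when t = 2, u = 7.
The integral becomes ∫ 1/u du from 3 to 7, with antiderivative log(u).
Back in t: F(t) = log(t**2 + 3).
Then F(2) - F(0) = (log(7)) - (log(3)) = log(7/3).

log(7/3)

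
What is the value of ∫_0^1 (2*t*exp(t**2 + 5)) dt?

Let u = t**2 + 5, so du = 2*t dt. When t = 0, u = 5; when t = 1, u = 6.
The integral becomes ∫ exp(u) du from 5 to 6, with antiderivative exp(u).
Back in t: F(t) = exp(t**2 + 5).
Then F(1) - F(0) = (exp(6)) - (exp(5)) = -exp(5) + exp(6).

-exp(5) + exp(6)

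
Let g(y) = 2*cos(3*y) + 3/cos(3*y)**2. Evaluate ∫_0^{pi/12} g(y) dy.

An antiderivative is F(y) = 2*sin(3*y)/3 + tan(3*y).
Then F(pi/12) - F(0) = (sqrt(2)/3 + 1) - (0) = sqrt(2)/3 + 1.

sqrt(2)/3 + 1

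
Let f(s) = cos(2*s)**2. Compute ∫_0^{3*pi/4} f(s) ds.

3*pi/8

Use the identity cos^2(2*s) = (1 + cos(4*s))/2.
An antiderivative is F(s) = s/2 + sin(4*s)/8.
Then F(3*pi/4) - F(0) = (3*pi/8) - (0) = 3*pi/8.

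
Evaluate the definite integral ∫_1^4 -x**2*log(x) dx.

Integrate by parts once (u = ln x, dv = -x**2 dx).
An antiderivative is F(x) = -x**3*(3*log(x) - 1)/9.
Then F(4) - F(1) = (64/9 - 128*log(2)/3) - (1/9) = 7 - 128*log(2)/3.

7 - 128*log(2)/3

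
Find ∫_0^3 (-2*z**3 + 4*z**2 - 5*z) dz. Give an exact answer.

By the power rule, an antiderivative is F(z) = -z**4/2 + 4*z**3/3 - 5*z**2/2.
Then F(3) - F(0) = (-27) - (0) = -27.

-27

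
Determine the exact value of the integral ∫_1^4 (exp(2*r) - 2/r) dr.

-exp(2)/2 - log(16) + exp(8)/2

An antiderivative is F(r) = exp(2*r)/2 - 2*log(r).
Then F(4) - F(1) = (-log(16) + exp(8)/2) - (exp(2)/2) = -exp(2)/2 - log(16) + exp(8)/2.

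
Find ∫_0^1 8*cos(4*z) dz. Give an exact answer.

2*sin(4)

Let u = 4*z, so du = 4 dz. When z = 0, u = 0; when z = 1, u = 4.
The integral becomes 2·∫ cos(u) du from 0 to 4, with antiderivative 2*sin(u).
Back in z: F(z) = 2*sin(4*z).
Then F(1) - F(0) = (2*sin(4)) - (0) = 2*sin(4).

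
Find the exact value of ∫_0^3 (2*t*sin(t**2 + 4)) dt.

Let u = t**2 + 4, so du = 2*t dt. When t = 0, u = 4; when t = 3, u = 13.
The integral becomes ∫ sin(u) du from 4 to 13, with antiderivative -cos(u).
Back in t: F(t) = -cos(t**2 + 4).
Then F(3) - F(0) = (-cos(13)) - (-cos(4)) = -cos(13) + cos(4).

-cos(13) + cos(4)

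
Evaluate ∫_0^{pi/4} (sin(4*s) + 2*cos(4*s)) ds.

1/2

An antiderivative is F(s) = sin(4*s)/2 - cos(4*s)/4.
Then F(pi/4) - F(0) = (1/4) - (-1/4) = 1/2.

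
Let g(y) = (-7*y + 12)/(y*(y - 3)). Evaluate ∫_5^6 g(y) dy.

-7*log(3) - log(2) + 4*log(5)

Factor the denominator: y**2 - 3*y = y(y - 3).
Partial fractions: (-7*y + 12)/(y*(y - 3)) = -4/y - 3/(y - 3).
An antiderivative is F(y) = -4*log(y) - 3*log(y - 3).
Then F(6) - F(5) = (-7*log(3) - 4*log(2)) - (-4*log(5) - 3*log(2)) = -7*log(3) - log(2) + 4*log(5).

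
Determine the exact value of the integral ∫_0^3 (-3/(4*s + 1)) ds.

An antiderivative is F(s) = -3*log(4*s + 1)/4.
Then F(3) - F(0) = (-3*log(13)/4) - (0) = -3*log(13)/4.

-3*log(13)/4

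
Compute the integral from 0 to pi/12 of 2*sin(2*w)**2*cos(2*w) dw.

Let u = sin(2*w), so du = 2*cos(2*w) dw. When w = 0, u = 0; when w = pi/12, u = 1/2.
The integral becomes ∫ u**2 du from 0 to 1/2, with antiderivative u**3/3.
Back in w: F(w) = sin(2*w)**3/3.
Then F(pi/12) - F(0) = (1/24) - (0) = 1/24.

1/24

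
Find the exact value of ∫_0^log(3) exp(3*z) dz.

Let u = exp(z), so du = exp(z) dz. When z = 0, u = 1; when z = log(3), u = 3.
The integral becomes ∫ u**2 du from 1 to 3, with antiderivative u**3/3.
Back in z: F(z) = exp(3*z)/3.
Then F(log(3)) - F(0) = (9) - (1/3) = 26/3.

26/3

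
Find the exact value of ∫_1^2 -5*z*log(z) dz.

15/4 - 10*log(2)

Integrate by parts once (u = ln z, dv = -5*z dz).
An antiderivative is F(z) = -5*z**2*(2*log(z) - 1)/4.
Then F(2) - F(1) = (5 - 10*log(2)) - (5/4) = 15/4 - 10*log(2).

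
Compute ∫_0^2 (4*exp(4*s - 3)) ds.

Let u = 4*s - 3, so du = 4 ds. When s = 0, u = -3; when s = 2, u = 5.
The integral becomes ∫ exp(u) du from -3 to 5, with antiderivative exp(u).
Back in s: F(s) = exp(4*s - 3).
Then F(2) - F(0) = (exp(5)) - (exp(-3)) = -(1 - exp(8))*exp(-3).

-(1 - exp(8))*exp(-3)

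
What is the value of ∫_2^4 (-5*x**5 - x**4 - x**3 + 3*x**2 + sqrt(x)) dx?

-53356/15 - 4*sqrt(2)/3

By the power rule, an antiderivative is F(x) = -5*x**6/6 - x**5/5 - x**4/4 + 2*x**(3/2)/3 + x**3.
Then F(4) - F(2) = (-18064/5) - (-836/15 + 4*sqrt(2)/3) = -53356/15 - 4*sqrt(2)/3.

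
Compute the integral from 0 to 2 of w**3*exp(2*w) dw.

Integrate by parts 3 times (u = w^3, dv = exp(2*w) dw).
An antiderivative is F(w) = (4*w**3 - 6*w**2 + 6*w - 3)*exp(2*w)/8.
Then F(2) - F(0) = (17*exp(4)/8) - (-3/8) = 3/8 + 17*exp(4)/8.

3/8 + 17*exp(4)/8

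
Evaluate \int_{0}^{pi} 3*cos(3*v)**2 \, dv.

3*pi/2

Use the identity cos^2(3*v) = (1 + cos(6*v))/2.
An antiderivative is F(v) = 3*v/2 + sin(6*v)/4.
Then F(pi) - F(0) = (3*pi/2) - (0) = 3*pi/2.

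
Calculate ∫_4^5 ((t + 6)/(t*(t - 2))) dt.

Factor the denominator: t**2 - 2*t = t(t - 2).
Partial fractions: (t + 6)/(t*(t - 2)) = -3/t + 4/(t - 2).
An antiderivative is F(t) = -3*log(t) + 4*log(t - 2).
Then F(5) - F(4) = (-3*log(5) + 4*log(3)) - (-log(4)) = -3*log(5) + 2*log(2) + 4*log(3).

-3*log(5) + 2*log(2) + 4*log(3)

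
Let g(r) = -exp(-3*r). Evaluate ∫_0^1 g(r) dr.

(1 - exp(3))*exp(-3)/3

An antiderivative is F(r) = exp(-3*r)/3.
Then F(1) - F(0) = (exp(-3)/3) - (1/3) = (1 - exp(3))*exp(-3)/3.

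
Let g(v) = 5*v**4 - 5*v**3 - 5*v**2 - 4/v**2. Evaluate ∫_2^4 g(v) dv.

1793/3

By the power rule, an antiderivative is F(v) = v**5 - 5*v**4/4 - 5*v**3/3 + 4/v.
Then F(4) - F(2) = (1795/3) - (2/3) = 1793/3.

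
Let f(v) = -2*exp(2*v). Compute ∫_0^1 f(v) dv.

1 - exp(2)

An antiderivative is F(v) = -exp(2*v).
Then F(1) - F(0) = (-exp(2)) - (-1) = 1 - exp(2).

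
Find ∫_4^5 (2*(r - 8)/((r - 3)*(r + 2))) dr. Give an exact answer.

Factor the denominator: r**2 - r - 6 = (r + 2)(r - 3).
Partial fractions: 2*(r - 8)/((r - 3)*(r + 2)) = 4/(r + 2) - 2/(r - 3).
An antiderivative is F(r) = -2*log(r - 3) + 4*log(r + 2).
Then F(5) - F(4) = (-2*log(2) + 4*log(7)) - (4*log(2) + 4*log(3)) = -4*log(3) - 6*log(2) + 4*log(7).

-4*log(3) - 6*log(2) + 4*log(7)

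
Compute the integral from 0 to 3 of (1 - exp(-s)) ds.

An antiderivative is F(s) = s + exp(-s).
Then F(3) - F(0) = (exp(-3) + 3) - (1) = exp(-3) + 2.

exp(-3) + 2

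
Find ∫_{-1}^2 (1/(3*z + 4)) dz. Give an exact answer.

An antiderivative is F(z) = log(3*z + 4)/3.
Then F(2) - F(-1) = (log(10)/3) - (0) = log(10)/3.

log(10)/3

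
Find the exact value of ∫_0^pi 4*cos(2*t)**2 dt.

2*pi

Use the identity cos^2(2*t) = (1 + cos(4*t))/2.
An antiderivative is F(t) = 2*t + sin(4*t)/2.
Then F(pi) - F(0) = (2*pi) - (0) = 2*pi.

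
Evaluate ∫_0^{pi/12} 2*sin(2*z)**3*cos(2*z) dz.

1/64

Let u = sin(2*z), so du = 2*cos(2*z) dz. When z = 0, u = 0; when z = pi/12, u = 1/2.
The integral becomes ∫ u**3 du from 0 to 1/2, with antiderivative u**4/4.
Back in z: F(z) = sin(2*z)**4/4.
Then F(pi/12) - F(0) = (1/64) - (0) = 1/64.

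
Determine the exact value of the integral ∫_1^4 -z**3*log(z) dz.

Integrate by parts once (u = ln z, dv = -z**3 dz).
An antiderivative is F(z) = -z**4*(4*log(z) - 1)/16.
Then F(4) - F(1) = (16 - 128*log(2)) - (1/16) = 255/16 - 128*log(2).

255/16 - 128*log(2)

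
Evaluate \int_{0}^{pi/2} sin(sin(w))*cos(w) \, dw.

Let u = sin(w), so du = cos(w) dw. When w = 0, u = 0; when w = pi/2, u = 1.
The integral becomes ∫ sin(u) du from 0 to 1, with antiderivative -cos(u).
Back in w: F(w) = -cos(sin(w)).
Then F(pi/2) - F(0) = (-cos(1)) - (-1) = 1 - cos(1).

1 - cos(1)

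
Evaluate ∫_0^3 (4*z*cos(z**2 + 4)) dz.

2*sin(13) - 2*sin(4)

Let u = z**2 + 4, so du = 2*z dz. When z = 0, u = 4; when z = 3, u = 13.
The integral becomes 2·∫ cos(u) du from 4 to 13, with antiderivative 2*sin(u).
Back in z: F(z) = 2*sin(z**2 + 4).
Then F(3) - F(0) = (2*sin(13)) - (2*sin(4)) = 2*sin(13) - 2*sin(4).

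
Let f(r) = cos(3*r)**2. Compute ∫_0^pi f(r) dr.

Use the identity cos^2(3*r) = (1 + cos(6*r))/2.
An antiderivative is F(r) = r/2 + sin(6*r)/12.
Then F(pi) - F(0) = (pi/2) - (0) = pi/2.

pi/2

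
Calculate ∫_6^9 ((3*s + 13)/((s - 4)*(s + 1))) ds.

Factor the denominator: s**2 - 3*s - 4 = (s + 1)(s - 4).
Partial fractions: (3*s + 13)/((s - 4)*(s + 1)) = -2/(s + 1) + 5/(s - 4).
An antiderivative is F(s) = 5*log(s - 4) - 2*log(s + 1).
Then F(9) - F(6) = (-2*log(2) + 3*log(5)) - (log(32/49)) = -7*log(2) + 2*log(7) + 3*log(5).

-7*log(2) + 2*log(7) + 3*log(5)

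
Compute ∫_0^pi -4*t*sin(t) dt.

Integrate by parts once (u = t, dv = -4*sin(t) dt).
An antiderivative is F(t) = 4*t*cos(t) - 4*sin(t).
Then F(pi) - F(0) = (-4*pi) - (0) = -4*pi.

-4*pi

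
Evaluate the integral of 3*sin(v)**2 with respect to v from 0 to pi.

Use the identity sin^2(v) = (1 - cos(2*v))/2.
An antiderivative is F(v) = 3*v/2 - 3*sin(2*v)/4.
Then F(pi) - F(0) = (3*pi/2) - (0) = 3*pi/2.

3*pi/2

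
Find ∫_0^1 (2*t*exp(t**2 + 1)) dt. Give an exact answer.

-exp(1) + exp(2)

Let u = t**2 + 1, so du = 2*t dt. When t = 0, u = 1; when t = 1, u = 2.
The integral becomes ∫ exp(u) du from 1 to 2, with antiderivative exp(u).
Back in t: F(t) = exp(t**2 + 1).
Then F(1) - F(0) = (exp(2)) - (exp(1)) = -exp(1) + exp(2).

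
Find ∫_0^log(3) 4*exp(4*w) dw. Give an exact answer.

80

Let u = exp(w), so du = exp(w) dw. When w = 0, u = 1; when w = log(3), u = 3.
The integral becomes 4·∫ u**3 du from 1 to 3, with antiderivative u**4.
Back in w: F(w) = exp(4*w).
Then F(log(3)) - F(0) = (81) - (1) = 80.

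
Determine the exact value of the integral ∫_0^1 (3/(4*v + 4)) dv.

An antiderivative is F(v) = 3*log(4*v + 4)/4.
Then F(1) - F(0) = (9*log(2)/4) - (3*log(2)/2) = 3*log(2)/4.

3*log(2)/4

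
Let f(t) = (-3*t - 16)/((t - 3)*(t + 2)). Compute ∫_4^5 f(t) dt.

-7*log(2) - 2*log(3) + 2*log(7)

Factor the denominator: t**2 - t - 6 = (t + 2)(t - 3).
Partial fractions: (-3*t - 16)/((t - 3)*(t + 2)) = 2/(t + 2) - 5/(t - 3).
An antiderivative is F(t) = -5*log(t - 3) + 2*log(t + 2).
Then F(5) - F(4) = (log(49/32)) - (log(36)) = -7*log(2) - 2*log(3) + 2*log(7).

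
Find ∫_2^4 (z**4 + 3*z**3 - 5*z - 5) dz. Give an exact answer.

By the power rule, an antiderivative is F(z) = z**5/5 + 3*z**4/4 - 5*z**2/2 - 5*z.
Then F(4) - F(2) = (1684/5) - (-8/5) = 1692/5.

1692/5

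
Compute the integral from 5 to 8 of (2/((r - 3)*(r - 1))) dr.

log(10/7)

Factor the denominator: r**2 - 4*r + 3 = (r - 1)(r - 3).
Partial fractions: 2/((r - 3)*(r - 1)) = -1/(r - 1) + 1/(r - 3).
An antiderivative is F(r) = log(r - 3) - log(r - 1).
Then F(8) - F(5) = (log(5/7)) - (-log(2)) = log(10/7).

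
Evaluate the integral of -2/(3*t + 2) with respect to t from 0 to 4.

-2*log(7)/3

An antiderivative is F(t) = -2*log(3*t + 2)/3.
Then F(4) - F(0) = (-2*log(14)/3) - (-2*log(2)/3) = -2*log(7)/3.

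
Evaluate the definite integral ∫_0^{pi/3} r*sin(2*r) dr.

sqrt(3)/8 + pi/12

Integrate by parts once (u = r, dv = sin(2*r) dr).
An antiderivative is F(r) = -r*cos(2*r)/2 + sin(2*r)/4.
Then F(pi/3) - F(0) = (sqrt(3)/8 + pi/12) - (0) = sqrt(3)/8 + pi/12.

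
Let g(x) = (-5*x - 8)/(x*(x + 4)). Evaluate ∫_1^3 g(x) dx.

Factor the denominator: x**2 + 4*x = (x + 4)x.
Partial fractions: (-5*x - 8)/(x*(x + 4)) = -3/(x + 4) - 2/x.
An antiderivative is F(x) = -2*log(x) - 3*log(x + 4).
Then F(3) - F(1) = (-3*log(7) - 2*log(3)) - (-3*log(5)) = -3*log(7) - 2*log(3) + 3*log(5).

-3*log(7) - 2*log(3) + 3*log(5)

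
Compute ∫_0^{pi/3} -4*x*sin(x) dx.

Integrate by parts once (u = x, dv = -4*sin(x) dx).
An antiderivative is F(x) = 4*x*cos(x) - 4*sin(x).
Then F(pi/3) - F(0) = (-2*sqrt(3) + 2*pi/3) - (0) = -2*sqrt(3) + 2*pi/3.

-2*sqrt(3) + 2*pi/3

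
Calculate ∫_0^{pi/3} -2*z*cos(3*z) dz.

4/9

Integrate by parts once (u = z, dv = -2*cos(3*z) dz).
An antiderivative is F(z) = -2*z*sin(3*z)/3 - 2*cos(3*z)/9.
Then F(pi/3) - F(0) = (2/9) - (-2/9) = 4/9.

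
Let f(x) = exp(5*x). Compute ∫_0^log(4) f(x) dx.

Let u = exp(x), so du = exp(x) dx. When x = 0, u = 1; when x = log(4), u = 4.
The integral becomes ∫ u**4 du from 1 to 4, with antiderivative u**5/5.
Back in x: F(x) = exp(5*x)/5.
Then F(log(4)) - F(0) = (1024/5) - (1/5) = 1023/5.

1023/5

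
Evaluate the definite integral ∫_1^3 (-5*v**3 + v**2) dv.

-274/3

By the power rule, an antiderivative is F(v) = -5*v**4/4 + v**3/3.
Then F(3) - F(1) = (-369/4) - (-11/12) = -274/3.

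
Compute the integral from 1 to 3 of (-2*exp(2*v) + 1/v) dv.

-exp(6) + log(3) + exp(2)

An antiderivative is F(v) = -exp(2*v) + log(v).
Then F(3) - F(1) = (-exp(6) + log(3)) - (-exp(2)) = -exp(6) + log(3) + exp(2).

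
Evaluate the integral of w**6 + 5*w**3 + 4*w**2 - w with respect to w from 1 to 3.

9302/21

By the power rule, an antiderivative is F(w) = w**7/7 + 5*w**4/4 + 4*w**3/3 - w**2/2.
Then F(3) - F(1) = (12465/28) - (187/84) = 9302/21.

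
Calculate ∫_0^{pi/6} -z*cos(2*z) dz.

-sqrt(3)*pi/24 + 1/8

Integrate by parts once (u = z, dv = -cos(2*z) dz).
An antiderivative is F(z) = -z*sin(2*z)/2 - cos(2*z)/4.
Then F(pi/6) - F(0) = (-sqrt(3)*pi/24 - 1/8) - (-1/4) = -sqrt(3)*pi/24 + 1/8.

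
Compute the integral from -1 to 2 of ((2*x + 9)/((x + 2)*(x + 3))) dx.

Factor the denominator: x**2 + 5*x + 6 = (x + 3)(x + 2).
Partial fractions: (2*x + 9)/((x + 2)*(x + 3)) = -3/(x + 3) + 5/(x + 2).
An antiderivative is F(x) = 5*log(x + 2) - 3*log(x + 3).
Then F(2) - F(-1) = (-3*log(5) + 10*log(2)) - (-log(8)) = -3*log(5) + 13*log(2).

-3*log(5) + 13*log(2)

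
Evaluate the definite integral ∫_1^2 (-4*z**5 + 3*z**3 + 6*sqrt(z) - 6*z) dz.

-175/4 + 8*sqrt(2)

By the power rule, an antiderivative is F(z) = -2*z**6/3 + 3*z**4/4 + 4*z**(3/2) - 3*z**2.
Then F(2) - F(1) = (-128/3 + 8*sqrt(2)) - (13/12) = -175/4 + 8*sqrt(2).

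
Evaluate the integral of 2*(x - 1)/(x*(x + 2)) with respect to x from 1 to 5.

Factor the denominator: x**2 + 2*x = (x + 2)x.
Partial fractions: 2*(x - 1)/(x*(x + 2)) = 3/(x + 2) - 1/x.
An antiderivative is F(x) = -log(x) + 3*log(x + 2).
Then F(5) - F(1) = (-log(5) + 3*log(7)) - (log(27)) = -3*log(3) - log(5) + 3*log(7).

-3*log(3) - log(5) + 3*log(7)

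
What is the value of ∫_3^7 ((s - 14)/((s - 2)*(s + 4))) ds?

Factor the denominator: s**2 + 2*s - 8 = (s + 4)(s - 2).
Partial fractions: (s - 14)/((s - 2)*(s + 4)) = 3/(s + 4) - 2/(s - 2).
An antiderivative is F(s) = -2*log(s - 2) + 3*log(s + 4).
Then F(7) - F(3) = (-2*log(5) + 3*log(11)) - (3*log(7)) = -3*log(7) - 2*log(5) + 3*log(11).

-3*log(7) - 2*log(5) + 3*log(11)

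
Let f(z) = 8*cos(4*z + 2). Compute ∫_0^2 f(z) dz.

-2*sin(2) + 2*sin(10)

Let u = 4*z + 2, so du = 4 dz. When z = 0, u = 2; when z = 2, u = 10.
The integral becomes 2·∫ cos(u) du from 2 to 10, with antiderivative 2*sin(u).
Back in z: F(z) = 2*sin(4*z + 2).
Then F(2) - F(0) = (2*sin(10)) - (2*sin(2)) = -2*sin(2) + 2*sin(10).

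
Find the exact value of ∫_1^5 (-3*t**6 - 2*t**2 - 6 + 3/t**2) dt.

By the power rule, an antiderivative is F(t) = -3*t**7/7 - 2*t**3/3 - 6*t - 3/t.
Then F(5) - F(1) = (-3527588/105) - (-212/21) = -3526528/105.

-3526528/105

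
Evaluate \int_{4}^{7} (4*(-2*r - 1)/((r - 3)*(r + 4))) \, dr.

-4*log(11) + 4*log(2)

Factor the denominator: r**2 + r - 12 = (r + 4)(r - 3).
Partial fractions: 4*(-2*r - 1)/((r - 3)*(r + 4)) = -4/(r + 4) - 4/(r - 3).
An antiderivative is F(r) = -4*log(r - 3) - 4*log(r + 4).
Then F(7) - F(4) = (-4*log(11) - 8*log(2)) - (-12*log(2)) = -4*log(11) + 4*log(2).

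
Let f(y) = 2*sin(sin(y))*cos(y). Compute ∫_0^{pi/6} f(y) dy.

2 - 2*cos(1/2)

Let u = sin(y), so du = cos(y) dy. When y = 0, u = 0; when y = pi/6, u = 1/2.
The integral becomes 2·∫ sin(u) du from 0 to 1/2, with antiderivative -2*cos(u).
Back in y: F(y) = -2*cos(sin(y)).
Then F(pi/6) - F(0) = (-2*cos(1/2)) - (-2) = 2 - 2*cos(1/2).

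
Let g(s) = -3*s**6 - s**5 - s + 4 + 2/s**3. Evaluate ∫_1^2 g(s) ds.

-1727/28

By the power rule, an antiderivative is F(s) = -3*s**7/7 - s**6/6 - s**2/2 + 4*s - 1/s**2.
Then F(2) - F(1) = (-5021/84) - (40/21) = -1727/28.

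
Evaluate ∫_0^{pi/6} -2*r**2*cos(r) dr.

Integrate by parts twice (u = r^2, dv = -2*cos(r) dr).
An antiderivative is F(r) = -2*r**2*sin(r) - 4*r*cos(r) + 4*sin(r).
Then F(pi/6) - F(0) = (-sqrt(3)*pi/3 - pi**2/36 + 2) - (0) = -sqrt(3)*pi/3 - pi**2/36 + 2.

-sqrt(3)*pi/3 - pi**2/36 + 2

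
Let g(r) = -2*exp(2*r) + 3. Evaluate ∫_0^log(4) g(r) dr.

-15 + log(64)

An antiderivative is F(r) = -exp(2*r) + 3*r.
Then F(log(4)) - F(0) = (-16 + log(64)) - (-1) = -15 + log(64).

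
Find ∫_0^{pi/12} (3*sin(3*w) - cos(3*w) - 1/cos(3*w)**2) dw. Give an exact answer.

An antiderivative is F(w) = -sin(3*w)/3 - cos(3*w) - tan(3*w)/3.
Then F(pi/12) - F(0) = (-2*sqrt(2)/3 - 1/3) - (-1) = 2/3 - 2*sqrt(2)/3.

2/3 - 2*sqrt(2)/3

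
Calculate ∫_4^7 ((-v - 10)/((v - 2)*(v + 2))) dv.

-3*log(5) + log(2) + 2*log(3)

Factor the denominator: v**2 - 4 = (v + 2)(v - 2).
Partial fractions: (-v - 10)/((v - 2)*(v + 2)) = 2/(v + 2) - 3/(v - 2).
An antiderivative is F(v) = -3*log(v - 2) + 2*log(v + 2).
Then F(7) - F(4) = (-3*log(5) + 4*log(3)) - (log(9/2)) = -3*log(5) + log(2) + 2*log(3).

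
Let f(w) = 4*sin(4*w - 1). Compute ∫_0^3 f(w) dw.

Let u = 4*w - 1, so du = 4 dw. When w = 0, u = -1; when w = 3, u = 11.
The integral becomes ∫ sin(u) du from -1 to 11, with antiderivative -cos(u).
Back in w: F(w) = -cos(4*w - 1).
Then F(3) - F(0) = (-cos(11)) - (-cos(1)) = -cos(11) + cos(1).

-cos(11) + cos(1)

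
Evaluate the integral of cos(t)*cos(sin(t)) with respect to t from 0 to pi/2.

sin(1)

Let u = sin(t), so du = cos(t) dt. When t = 0, u = 0; when t = pi/2, u = 1.
The integral becomes ∫ cos(u) du from 0 to 1, with antiderivative sin(u).
Back in t: F(t) = sin(sin(t)).
Then F(pi/2) - F(0) = (sin(1)) - (0) = sin(1).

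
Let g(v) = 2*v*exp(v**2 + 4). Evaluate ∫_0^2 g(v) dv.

Let u = v**2 + 4, so du = 2*v dv. When v = 0, u = 4; when v = 2, u = 8.
The integral becomes ∫ exp(u) du from 4 to 8, with antiderivative exp(u).
Back in v: F(v) = exp(v**2 + 4).
Then F(2) - F(0) = (exp(8)) - (exp(4)) = -exp(4) + exp(8).

-exp(4) + exp(8)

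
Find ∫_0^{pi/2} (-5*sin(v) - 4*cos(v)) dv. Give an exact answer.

An antiderivative is F(v) = -4*sin(v) + 5*cos(v).
Then F(pi/2) - F(0) = (-4) - (5) = -9.

-9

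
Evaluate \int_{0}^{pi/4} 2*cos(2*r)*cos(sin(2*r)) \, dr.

Let u = sin(2*r), so du = 2*cos(2*r) dr. When r = 0, u = 0; when r = pi/4, u = 1.
The integral becomes ∫ cos(u) du from 0 to 1, with antiderivative sin(u).
Back in r: F(r) = sin(sin(2*r)).
Then F(pi/4) - F(0) = (sin(1)) - (0) = sin(1).

sin(1)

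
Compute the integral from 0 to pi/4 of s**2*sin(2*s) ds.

Integrate by parts twice (u = s^2, dv = sin(2*s) ds).
An antiderivative is F(s) = -s**2*cos(2*s)/2 + s*sin(2*s)/2 + cos(2*s)/4.
Then F(pi/4) - F(0) = (pi/8) - (1/4) = -1/4 + pi/8.

-1/4 + pi/8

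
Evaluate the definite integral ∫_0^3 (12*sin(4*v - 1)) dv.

-3*cos(11) + 3*cos(1)

Let u = 4*v - 1, so du = 4 dv. When v = 0, u = -1; when v = 3, u = 11.
The integral becomes 3·∫ sin(u) du from -1 to 11, with antiderivative -3*cos(u).
Back in v: F(v) = -3*cos(4*v - 1).
Then F(3) - F(0) = (-3*cos(11)) - (-3*cos(1)) = -3*cos(11) + 3*cos(1).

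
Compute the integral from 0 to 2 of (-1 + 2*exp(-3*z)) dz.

-4/3 - 2*exp(-6)/3

An antiderivative is F(z) = -z - 2*exp(-3*z)/3.
Then F(2) - F(0) = (-2 - 2*exp(-6)/3) - (-2/3) = -4/3 - 2*exp(-6)/3.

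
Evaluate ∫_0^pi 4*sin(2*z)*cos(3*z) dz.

Use the identity sin(2*z)cos(3*z) = [sin(5*z) + sin(-z)]/2.
An antiderivative is F(z) = 2*cos(z) - 2*cos(5*z)/5.
Then F(pi) - F(0) = (-8/5) - (8/5) = -16/5.

-16/5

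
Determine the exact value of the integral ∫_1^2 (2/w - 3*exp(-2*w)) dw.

-3*exp(-2)/2 + 3*exp(-4)/2 + 2*log(2)

An antiderivative is F(w) = 2*log(w) + 3*exp(-2*w)/2.
Then F(2) - F(1) = (3*exp(-4)/2 + 2*log(2)) - (3*exp(-2)/2) = -3*exp(-2)/2 + 3*exp(-4)/2 + 2*log(2).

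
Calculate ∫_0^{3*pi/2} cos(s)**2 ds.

3*pi/4

Use the identity cos^2(s) = (1 + cos(2*s))/2.
An antiderivative is F(s) = s/2 + sin(2*s)/4.
Then F(3*pi/2) - F(0) = (3*pi/4) - (0) = 3*pi/4.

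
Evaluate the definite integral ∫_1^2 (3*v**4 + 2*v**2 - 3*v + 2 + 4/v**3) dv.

By the power rule, an antiderivative is F(v) = 3*v**5/5 + 2*v**3/3 - 3*v**2/2 + 2*v - 2/v**2.
Then F(2) - F(1) = (661/30) - (-7/30) = 334/15.

334/15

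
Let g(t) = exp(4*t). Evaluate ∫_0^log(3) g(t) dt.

20

Let u = exp(t), so du = exp(t) dt. When t = 0, u = 1; when t = log(3), u = 3.
The integral becomes ∫ u**3 du from 1 to 3, with antiderivative u**4/4.
Back in t: F(t) = exp(4*t)/4.
Then F(log(3)) - F(0) = (81/4) - (1/4) = 20.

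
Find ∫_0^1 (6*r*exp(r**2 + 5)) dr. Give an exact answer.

-3*(1 - exp(1))*exp(5)

Let u = r**2 + 5, so du = 2*r dr. When r = 0, u = 5; when r = 1, u = 6.
The integral becomes 3·∫ exp(u) du from 5 to 6, with antiderivative 3*exp(u).
Back in r: F(r) = 3*exp(r**2 + 5).
Then F(1) - F(0) = (3*exp(6)) - (3*exp(5)) = -3*(1 - exp(1))*exp(5).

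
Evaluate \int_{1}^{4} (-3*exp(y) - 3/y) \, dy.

An antiderivative is F(y) = -3*exp(y) - 3*log(y).
Then F(4) - F(1) = (-3*exp(4) - 3*log(4)) - (-3*exp(1)) = -3*exp(4) - 3*log(4) + 3*exp(1).

-3*exp(4) - 3*log(4) + 3*exp(1)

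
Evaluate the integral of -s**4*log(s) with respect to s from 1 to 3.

Integrate by parts once (u = ln s, dv = -s**4 ds).
An antiderivative is F(s) = -s**5*(5*log(s) - 1)/25.
Then F(3) - F(1) = (243/25 - 243*log(3)/5) - (1/25) = 242/25 - 243*log(3)/5.

242/25 - 243*log(3)/5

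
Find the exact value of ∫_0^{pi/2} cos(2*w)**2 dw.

pi/4

Use the identity cos^2(2*w) = (1 + cos(4*w))/2.
An antiderivative is F(w) = w/2 + sin(4*w)/8.
Then F(pi/2) - F(0) = (pi/4) - (0) = pi/4.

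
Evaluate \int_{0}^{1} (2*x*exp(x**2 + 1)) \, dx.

-exp(1) + exp(2)

Let u = x**2 + 1, so du = 2*x dx. When x = 0, u = 1; when x = 1, u = 2.
The integral becomes ∫ exp(u) du from 1 to 2, with antiderivative exp(u).
Back in x: F(x) = exp(x**2 + 1).
Then F(1) - F(0) = (exp(2)) - (exp(1)) = -exp(1) + exp(2).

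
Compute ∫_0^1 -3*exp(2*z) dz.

An antiderivative is F(z) = -3*exp(2*z)/2.
Then F(1) - F(0) = (-3*exp(2)/2) - (-3/2) = 3/2 - 3*exp(2)/2.

3/2 - 3*exp(2)/2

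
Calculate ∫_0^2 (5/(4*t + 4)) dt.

An antiderivative is F(t) = 5*log(4*t + 4)/4.
Then F(2) - F(0) = (5*log(12)/4) - (5*log(2)/2) = 5*log(3)/4.

5*log(3)/4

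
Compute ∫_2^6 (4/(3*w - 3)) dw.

4*log(5)/3

An antiderivative is F(w) = 4*log(3*w - 3)/3.
Then F(6) - F(2) = (4*log(15)/3) - (4*log(3)/3) = 4*log(5)/3.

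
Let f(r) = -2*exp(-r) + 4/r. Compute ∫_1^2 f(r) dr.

An antiderivative is F(r) = 4*log(r) + 2*exp(-r).
Then F(2) - F(1) = (2*exp(-2) + 4*log(2)) - (2*exp(-1)) = -2*exp(-1) + 2*exp(-2) + 4*log(2).

-2*exp(-1) + 2*exp(-2) + 4*log(2)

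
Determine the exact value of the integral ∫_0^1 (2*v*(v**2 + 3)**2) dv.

37/3

Let u = v**2 + 3, so du = 2*v dv. When v = 0, u = 3; when v = 1, u = 4.
The integral becomes ∫ u**2 du from 3 to 4, with antiderivative u**3/3.
Back in v: F(v) = (v**2 + 3)**3/3.
Then F(1) - F(0) = (64/3) - (9) = 37/3.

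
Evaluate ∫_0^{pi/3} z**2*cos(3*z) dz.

Integrate by parts twice (u = z^2, dv = cos(3*z) dz).
An antiderivative is F(z) = z**2*sin(3*z)/3 + 2*z*cos(3*z)/9 - 2*sin(3*z)/27.
Then F(pi/3) - F(0) = (-2*pi/27) - (0) = -2*pi/27.

-2*pi/27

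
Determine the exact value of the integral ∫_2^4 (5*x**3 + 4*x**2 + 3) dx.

By the power rule, an antiderivative is F(x) = 5*x**4/4 + 4*x**3/3 + 3*x.
Then F(4) - F(2) = (1252/3) - (110/3) = 1142/3.

1142/3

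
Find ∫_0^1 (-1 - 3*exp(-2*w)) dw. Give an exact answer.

-5/2 + 3*exp(-2)/2

An antiderivative is F(w) = -w + 3*exp(-2*w)/2.
Then F(1) - F(0) = (-1 + 3*exp(-2)/2) - (3/2) = -5/2 + 3*exp(-2)/2.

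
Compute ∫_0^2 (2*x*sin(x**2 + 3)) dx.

Let u = x**2 + 3, so du = 2*x dx. When x = 0, u = 3; when x = 2, u = 7.
The integral becomes ∫ sin(u) du from 3 to 7, with antiderivative -cos(u).
Back in x: F(x) = -cos(x**2 + 3).
Then F(2) - F(0) = (-cos(7)) - (-cos(3)) = cos(3) - cos(7).

cos(3) - cos(7)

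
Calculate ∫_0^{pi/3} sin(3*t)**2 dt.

pi/6

Use the identity sin^2(3*t) = (1 - cos(6*t))/2.
An antiderivative is F(t) = t/2 - sin(6*t)/12.
Then F(pi/3) - F(0) = (pi/6) - (0) = pi/6.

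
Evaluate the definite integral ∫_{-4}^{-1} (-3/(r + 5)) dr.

An antiderivative is F(r) = -3*log(r + 5).
Then F(-1) - F(-4) = (-log(64)) - (0) = -log(64).

-log(64)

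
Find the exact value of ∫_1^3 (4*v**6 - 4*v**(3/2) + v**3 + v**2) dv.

134338/105 - 72*sqrt(3)/5

By the power rule, an antiderivative is F(v) = 4*v**7/7 - 8*v**(5/2)/5 + v**4/4 + v**3/3.
Then F(3) - F(1) = (35811/28 - 72*sqrt(3)/5) - (-187/420) = 134338/105 - 72*sqrt(3)/5.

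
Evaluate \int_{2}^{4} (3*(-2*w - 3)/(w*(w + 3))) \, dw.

Factor the denominator: w**2 + 3*w = (w + 3)w.
Partial fractions: 3*(-2*w - 3)/(w*(w + 3)) = -3/(w + 3) - 3/w.
An antiderivative is F(w) = -3*log(w) - 3*log(w + 3).
Then F(4) - F(2) = (-3*log(7) - 6*log(2)) - (-3*log(5) - 3*log(2)) = -3*log(7) - 3*log(2) + 3*log(5).

-3*log(7) - 3*log(2) + 3*log(5)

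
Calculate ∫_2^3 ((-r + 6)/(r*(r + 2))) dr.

-4*log(5) + 3*log(3) + 5*log(2)

Factor the denominator: r**2 + 2*r = (r + 2)r.
Partial fractions: (-r + 6)/(r*(r + 2)) = -4/(r + 2) + 3/r.
An antiderivative is F(r) = 3*log(r) - 4*log(r + 2).
Then F(3) - F(2) = (-4*log(5) + 3*log(3)) - (-log(32)) = -4*log(5) + 3*log(3) + 5*log(2).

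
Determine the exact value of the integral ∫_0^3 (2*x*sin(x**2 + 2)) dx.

Let u = x**2 + 2, so du = 2*x dx. When x = 0, u = 2; when x = 3, u = 11.
The integral becomes ∫ sin(u) du from 2 to 11, with antiderivative -cos(u).
Back in x: F(x) = -cos(x**2 + 2).
Then F(3) - F(0) = (-cos(11)) - (-cos(2)) = cos(2) - cos(11).

cos(2) - cos(11)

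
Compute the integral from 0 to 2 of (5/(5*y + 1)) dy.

log(11)

Let u = 5*y + 1, so du = 5 dy. When y = 0, u = 1; when y = 2, u = 11.
The integral becomes ∫ 1/u du from 1 to 11, with antiderivative log(u).
Back in y: F(y) = log(5*y + 1).
Then F(2) - F(0) = (log(11)) - (0) = log(11).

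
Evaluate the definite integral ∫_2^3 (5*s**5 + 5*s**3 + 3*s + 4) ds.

7763/12

By the power rule, an antiderivative is F(s) = 5*s**6/6 + 5*s**4/4 + 3*s**2/2 + 4*s.
Then F(3) - F(2) = (2937/4) - (262/3) = 7763/12.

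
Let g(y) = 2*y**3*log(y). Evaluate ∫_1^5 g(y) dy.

-78 + 625*log(5)/2

Integrate by parts once (u = ln y, dv = 2*y**3 dy).
An antiderivative is F(y) = y**4*(4*log(y) - 1)/8.
Then F(5) - F(1) = (-625/8 + 625*log(5)/2) - (-1/8) = -78 + 625*log(5)/2.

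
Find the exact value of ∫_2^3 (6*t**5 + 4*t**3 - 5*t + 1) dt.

1437/2

By the power rule, an antiderivative is F(t) = t**6 + t**4 - 5*t**2/2 + t.
Then F(3) - F(2) = (1581/2) - (72) = 1437/2.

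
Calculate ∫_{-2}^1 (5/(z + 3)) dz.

10*log(2)

An antiderivative is F(z) = 5*log(z + 3).
Then F(1) - F(-2) = (10*log(2)) - (0) = 10*log(2).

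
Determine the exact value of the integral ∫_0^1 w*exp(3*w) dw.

Integrate by parts once (u = w, dv = exp(3*w) dw).
An antiderivative is F(w) = (3*w - 1)*exp(3*w)/9.
Then F(1) - F(0) = (2*exp(3)/9) - (-1/9) = 1/9 + 2*exp(3)/9.

1/9 + 2*exp(3)/9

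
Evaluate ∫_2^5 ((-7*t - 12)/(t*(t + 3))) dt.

-5*log(2) - log(5)

Factor the denominator: t**2 + 3*t = (t + 3)t.
Partial fractions: (-7*t - 12)/(t*(t + 3)) = -3/(t + 3) - 4/t.
An antiderivative is F(t) = -4*log(t) - 3*log(t + 3).
Then F(5) - F(2) = (-4*log(5) - 9*log(2)) - (-3*log(5) - 4*log(2)) = -5*log(2) - log(5).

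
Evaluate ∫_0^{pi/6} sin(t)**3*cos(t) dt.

Let u = sin(t), so du = cos(t) dt. When t = 0, u = 0; when t = pi/6, u = 1/2.
The integral becomes ∫ u**3 du from 0 to 1/2, with antiderivative u**4/4.
Back in t: F(t) = sin(t)**4/4.
Then F(pi/6) - F(0) = (1/64) - (0) = 1/64.

1/64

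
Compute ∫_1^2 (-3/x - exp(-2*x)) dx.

(-6*exp(4)*log(2) - exp(2) + 1)*exp(-4)/2

An antiderivative is F(x) = -3*log(x) + exp(-2*x)/2.
Then F(2) - F(1) = (-3*log(2) + exp(-4)/2) - (exp(-2)/2) = (-6*exp(4)*log(2) - exp(2) + 1)*exp(-4)/2.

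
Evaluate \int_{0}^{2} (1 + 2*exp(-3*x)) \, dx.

8/3 - 2*exp(-6)/3

An antiderivative is F(x) = x - 2*exp(-3*x)/3.
Then F(2) - F(0) = (2 - 2*exp(-6)/3) - (-2/3) = 8/3 - 2*exp(-6)/3.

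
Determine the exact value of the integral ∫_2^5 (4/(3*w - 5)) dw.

4*log(10)/3

An antiderivative is F(w) = 4*log(3*w - 5)/3.
Then F(5) - F(2) = (4*log(10)/3) - (0) = 4*log(10)/3.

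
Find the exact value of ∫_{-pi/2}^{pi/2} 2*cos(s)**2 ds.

pi

Use the identity cos^2(s) = (1 + cos(2*s))/2.
An antiderivative is F(s) = s + sin(2*s)/2.
Then F(pi/2) - F(-pi/2) = (pi/2) - (-pi/2) = pi.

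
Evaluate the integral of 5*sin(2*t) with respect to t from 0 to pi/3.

An antiderivative is F(t) = -5*cos(2*t)/2.
Then F(pi/3) - F(0) = (5/4) - (-5/2) = 15/4.

15/4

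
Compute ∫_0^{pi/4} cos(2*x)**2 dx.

Use the identity cos^2(2*x) = (1 + cos(4*x))/2.
An antiderivative is F(x) = x/2 + sin(4*x)/8.
Then F(pi/4) - F(0) = (pi/8) - (0) = pi/8.

pi/8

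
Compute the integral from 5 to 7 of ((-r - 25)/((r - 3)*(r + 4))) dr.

-6*log(3) - 4*log(2) + 3*log(11)

Factor the denominator: r**2 + r - 12 = (r + 4)(r - 3).
Partial fractions: (-r - 25)/((r - 3)*(r + 4)) = 3/(r + 4) - 4/(r - 3).
An antiderivative is F(r) = -4*log(r - 3) + 3*log(r + 4).
Then F(7) - F(5) = (-8*log(2) + 3*log(11)) - (-4*log(2) + 6*log(3)) = -6*log(3) - 4*log(2) + 3*log(11).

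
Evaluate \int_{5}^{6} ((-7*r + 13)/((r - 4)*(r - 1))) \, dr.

-log(50)

Factor the denominator: r**2 - 5*r + 4 = (r - 1)(r - 4).
Partial fractions: (-7*r + 13)/((r - 4)*(r - 1)) = -2/(r - 1) - 5/(r - 4).
An antiderivative is F(r) = -5*log(r - 4) - 2*log(r - 1).
Then F(6) - F(5) = (-5*log(2) - 2*log(5)) - (-log(16)) = -log(50).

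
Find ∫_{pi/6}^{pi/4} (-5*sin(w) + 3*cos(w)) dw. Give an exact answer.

An antiderivative is F(w) = 3*sin(w) + 5*cos(w).
Then F(pi/4) - F(pi/6) = (4*sqrt(2)) - (3/2 + 5*sqrt(3)/2) = -5*sqrt(3)/2 - 3/2 + 4*sqrt(2).

-5*sqrt(3)/2 - 3/2 + 4*sqrt(2)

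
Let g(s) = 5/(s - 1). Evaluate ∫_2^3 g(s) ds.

An antiderivative is F(s) = 5*log(s - 1).
Then F(3) - F(2) = (log(32)) - (0) = log(32).

log(32)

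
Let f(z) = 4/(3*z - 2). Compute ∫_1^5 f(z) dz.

An antiderivative is F(z) = 4*log(3*z - 2)/3.
Then F(5) - F(1) = (4*log(13)/3) - (0) = 4*log(13)/3.

4*log(13)/3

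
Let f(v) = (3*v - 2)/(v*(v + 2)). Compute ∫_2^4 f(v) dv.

log(81/32)

Factor the denominator: v**2 + 2*v = (v + 2)v.
Partial fractions: (3*v - 2)/(v*(v + 2)) = 4/(v + 2) - 1/v.
An antiderivative is F(v) = -log(v) + 4*log(v + 2).
Then F(4) - F(2) = (2*log(2) + 4*log(3)) - (7*log(2)) = log(81/32).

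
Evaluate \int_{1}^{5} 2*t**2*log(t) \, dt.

Integrate by parts once (u = ln t, dv = 2*t**2 dt).
An antiderivative is F(t) = 2*t**3*(3*log(t) - 1)/9.
Then F(5) - F(1) = (-250/9 + 250*log(5)/3) - (-2/9) = -248/9 + 250*log(5)/3.

-248/9 + 250*log(5)/3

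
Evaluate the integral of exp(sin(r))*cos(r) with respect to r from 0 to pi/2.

-1 + E

Let u = sin(r), so du = cos(r) dr. When r = 0, u = 0; when r = pi/2, u = 1.
The integral becomes ∫ exp(u) du from 0 to 1, with antiderivative exp(u).
Back in r: F(r) = exp(sin(r)).
Then F(pi/2) - F(0) = (E) - (1) = -1 + E.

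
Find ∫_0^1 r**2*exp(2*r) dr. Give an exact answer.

Integrate by parts twice (u = r^2, dv = exp(2*r) dr).
An antiderivative is F(r) = (2*r**2 - 2*r + 1)*exp(2*r)/4.
Then F(1) - F(0) = (exp(2)/4) - (1/4) = -1/4 + exp(2)/4.

-1/4 + exp(2)/4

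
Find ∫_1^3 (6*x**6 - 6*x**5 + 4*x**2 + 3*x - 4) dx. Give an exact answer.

By the power rule, an antiderivative is F(x) = 6*x**7/7 - x**6 + 4*x**3/3 + 3*x**2/2 - 4*x.
Then F(3) - F(1) = (16563/14) - (-55/42) = 24872/21.

24872/21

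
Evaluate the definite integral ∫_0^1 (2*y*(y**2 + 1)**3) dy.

15/4

Let u = y**2 + 1, so du = 2*y dy. When y = 0, u = 1; when y = 1, u = 2.
The integral becomes ∫ u**3 du from 1 to 2, with antiderivative u**4/4.
Back in y: F(y) = (y**2 + 1)**4/4.
Then F(1) - F(0) = (4) - (1/4) = 15/4.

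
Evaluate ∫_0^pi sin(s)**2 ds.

pi/2

Use the identity sin^2(s) = (1 - cos(2*s))/2.
An antiderivative is F(s) = s/2 - sin(2*s)/4.
Then F(pi) - F(0) = (pi/2) - (0) = pi/2.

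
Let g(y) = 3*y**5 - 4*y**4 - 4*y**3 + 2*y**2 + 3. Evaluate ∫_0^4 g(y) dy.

By the power rule, an antiderivative is F(y) = y**6/2 - 4*y**5/5 - y**4 + 2*y**3/3 + 3*y.
Then F(4) - F(0) = (15412/15) - (0) = 15412/15.

15412/15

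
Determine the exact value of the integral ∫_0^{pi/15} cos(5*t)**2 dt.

Use the identity cos^2(5*t) = (1 + cos(10*t))/2.
An antiderivative is F(t) = t/2 + sin(10*t)/20.
Then F(pi/15) - F(0) = (sqrt(3)/40 + pi/30) - (0) = sqrt(3)/40 + pi/30.

sqrt(3)/40 + pi/30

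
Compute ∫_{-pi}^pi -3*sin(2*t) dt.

An antiderivative is F(t) = 3*cos(2*t)/2.
Then F(pi) - F(-pi) = (3/2) - (3/2) = 0.

0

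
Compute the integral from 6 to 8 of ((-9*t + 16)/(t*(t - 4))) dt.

-13*log(2) + 4*log(3)

Factor the denominator: t**2 - 4*t = t(t - 4).
Partial fractions: (-9*t + 16)/(t*(t - 4)) = -4/t - 5/(t - 4).
An antiderivative is F(t) = -4*log(t) - 5*log(t - 4).
Then F(8) - F(6) = (-22*log(2)) - (-9*log(2) - 4*log(3)) = -13*log(2) + 4*log(3).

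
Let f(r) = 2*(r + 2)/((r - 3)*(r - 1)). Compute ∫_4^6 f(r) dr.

Factor the denominator: r**2 - 4*r + 3 = (r - 1)(r - 3).
Partial fractions: 2*(r + 2)/((r - 3)*(r - 1)) = -3/(r - 1) + 5/(r - 3).
An antiderivative is F(r) = 5*log(r - 3) - 3*log(r - 1).
Then F(6) - F(4) = (-3*log(5) + 5*log(3)) - (-log(27)) = -3*log(5) + 8*log(3).

-3*log(5) + 8*log(3)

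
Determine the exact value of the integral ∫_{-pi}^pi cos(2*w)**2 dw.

pi

Use the identity cos^2(2*w) = (1 + cos(4*w))/2.
An antiderivative is F(w) = w/2 + sin(4*w)/8.
Then F(pi) - F(-pi) = (pi/2) - (-pi/2) = pi.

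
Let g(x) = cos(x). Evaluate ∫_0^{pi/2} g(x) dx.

An antiderivative is F(x) = sin(x).
Then F(pi/2) - F(0) = (1) - (0) = 1.

1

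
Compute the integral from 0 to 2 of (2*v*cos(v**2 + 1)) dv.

sin(5) - sin(1)

Let u = v**2 + 1, so du = 2*v dv. When v = 0, u = 1; when v = 2, u = 5.
The integral becomes ∫ cos(u) du from 1 to 5, with antiderivative sin(u).
Back in v: F(v) = sin(v**2 + 1).
Then F(2) - F(0) = (sin(5)) - (sin(1)) = sin(5) - sin(1).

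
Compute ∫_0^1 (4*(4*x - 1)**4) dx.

Let u = 4*x - 1, so du = 4 dx. When x = 0, u = -1; when x = 1, u = 3.
The integral becomes ∫ u**4 du from -1 to 3, with antiderivative u**5/5.
Back in x: F(x) = (4*x - 1)**5/5.
Then F(1) - F(0) = (243/5) - (-1/5) = 244/5.

244/5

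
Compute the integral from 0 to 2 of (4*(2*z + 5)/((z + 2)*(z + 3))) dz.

-4*log(3) + 4*log(2) + 4*log(5)

Factor the denominator: z**2 + 5*z + 6 = (z + 3)(z + 2).
Partial fractions: 4*(2*z + 5)/((z + 2)*(z + 3)) = 4/(z + 3) + 4/(z + 2).
An antiderivative is F(z) = 4*log(z + 2) + 4*log(z + 3).
Then F(2) - F(0) = (8*log(2) + 4*log(5)) - (4*log(2) + 4*log(3)) = -4*log(3) + 4*log(2) + 4*log(5).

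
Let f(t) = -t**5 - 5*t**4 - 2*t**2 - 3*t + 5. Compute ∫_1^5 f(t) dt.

By the power rule, an antiderivative is F(t) = -t**6/6 - t**5 - 2*t**3/3 - 3*t**2/2 + 5*t.
Then F(5) - F(1) = (-5825) - (5/3) = -17480/3.

-17480/3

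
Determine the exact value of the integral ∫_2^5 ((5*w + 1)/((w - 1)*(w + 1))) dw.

8*log(2)

Factor the denominator: w**2 - 1 = (w + 1)(w - 1).
Partial fractions: (5*w + 1)/((w - 1)*(w + 1)) = 2/(w + 1) + 3/(w - 1).
An antiderivative is F(w) = 3*log(w - 1) + 2*log(w + 1).
Then F(5) - F(2) = (2*log(3) + 8*log(2)) - (log(9)) = 8*log(2).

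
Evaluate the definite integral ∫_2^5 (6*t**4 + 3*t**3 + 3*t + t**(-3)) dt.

By the power rule, an antiderivative is F(t) = 6*t**5/5 + 3*t**4/4 + 3*t**2/2 - 1/(2*t**2).
Then F(5) - F(2) = (425623/100) - (2251/40) = 839991/200.

839991/200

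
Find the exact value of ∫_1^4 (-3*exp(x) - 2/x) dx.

An antiderivative is F(x) = -3*exp(x) - 2*log(x).
Then F(4) - F(1) = (-3*exp(4) - log(16)) - (-3*exp(1)) = -3*exp(4) - log(16) + 3*exp(1).

-3*exp(4) - log(16) + 3*exp(1)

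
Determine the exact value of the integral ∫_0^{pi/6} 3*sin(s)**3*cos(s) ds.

Let u = sin(s), so du = cos(s) ds. When s = 0, u = 0; when s = pi/6, u = 1/2.
The integral becomes 3·∫ u**3 du from 0 to 1/2, with antiderivative 3*u**4/4.
Back in s: F(s) = 3*sin(s)**4/4.
Then F(pi/6) - F(0) = (3/64) - (0) = 3/64.

3/64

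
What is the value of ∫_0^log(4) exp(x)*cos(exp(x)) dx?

-sin(1) + sin(4)

Let u = exp(x), so du = exp(x) dx. When x = 0, u = 1; when x = log(4), u = 4.
The integral becomes ∫ cos(u) du from 1 to 4, with antiderivative sin(u).
Back in x: F(x) = sin(exp(x)).
Then F(log(4)) - F(0) = (sin(4)) - (sin(1)) = -sin(1) + sin(4).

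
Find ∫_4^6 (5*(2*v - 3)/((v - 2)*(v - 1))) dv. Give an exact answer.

-5*log(3) + 5*log(2) + 5*log(5)

Factor the denominator: v**2 - 3*v + 2 = (v - 1)(v - 2).
Partial fractions: 5*(2*v - 3)/((v - 2)*(v - 1)) = 5/(v - 1) + 5/(v - 2).
An antiderivative is F(v) = 5*log(v - 2) + 5*log(v - 1).
Then F(6) - F(4) = (10*log(2) + 5*log(5)) - (5*log(2) + 5*log(3)) = -5*log(3) + 5*log(2) + 5*log(5).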